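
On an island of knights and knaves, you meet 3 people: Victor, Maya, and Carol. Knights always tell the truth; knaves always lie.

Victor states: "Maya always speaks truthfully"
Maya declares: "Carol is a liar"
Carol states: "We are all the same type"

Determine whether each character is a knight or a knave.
Victor is a knight.
Maya is a knight.
Carol is a knave.

Verification:
- Victor (knight) says "Maya always speaks truthfully" - this is TRUE because Maya is a knight.
- Maya (knight) says "Carol is a liar" - this is TRUE because Carol is a knave.
- Carol (knave) says "We are all the same type" - this is FALSE (a lie) because Victor and Maya are knights and Carol is a knave.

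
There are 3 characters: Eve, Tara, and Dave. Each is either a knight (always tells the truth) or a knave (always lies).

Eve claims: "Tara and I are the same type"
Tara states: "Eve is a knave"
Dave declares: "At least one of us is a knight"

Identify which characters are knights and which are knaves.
Eve is a knave.
Tara is a knight.
Dave is a knight.

Verification:
- Eve (knave) says "Tara and I are the same type" - this is FALSE (a lie) because Eve is a knave and Tara is a knight.
- Tara (knight) says "Eve is a knave" - this is TRUE because Eve is a knave.
- Dave (knight) says "At least one of us is a knight" - this is TRUE because Tara and Dave are knights.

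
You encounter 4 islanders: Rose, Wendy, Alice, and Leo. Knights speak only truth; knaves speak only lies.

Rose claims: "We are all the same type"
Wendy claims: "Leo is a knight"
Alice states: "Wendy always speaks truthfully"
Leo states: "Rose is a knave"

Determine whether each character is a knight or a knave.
Rose is a knave.
Wendy is a knight.
Alice is a knight.
Leo is a knight.

Verification:
- Rose (knave) says "We are all the same type" - this is FALSE (a lie) because Wendy, Alice, and Leo are knights and Rose is a knave.
- Wendy (knight) says "Leo is a knight" - this is TRUE because Leo is a knight.
- Alice (knight) says "Wendy always speaks truthfully" - this is TRUE because Wendy is a knight.
- Leo (knight) says "Rose is a knave" - this is TRUE because Rose is a knave.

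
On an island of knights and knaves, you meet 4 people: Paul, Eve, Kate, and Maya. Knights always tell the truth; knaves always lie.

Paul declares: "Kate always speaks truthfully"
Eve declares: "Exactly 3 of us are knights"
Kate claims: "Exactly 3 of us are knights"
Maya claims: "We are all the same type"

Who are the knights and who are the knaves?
Paul is a knight.
Eve is a knight.
Kate is a knight.
Maya is a knave.

Verification:
- Paul (knight) says "Kate always speaks truthfully" - this is TRUE because Kate is a knight.
- Eve (knight) says "Exactly 3 of us are knights" - this is TRUE because there are 3 knights.
- Kate (knight) says "Exactly 3 of us are knights" - this is TRUE because there are 3 knights.
- Maya (knave) says "We are all the same type" - this is FALSE (a lie) because Paul, Eve, and Kate are knights and Maya is a knave.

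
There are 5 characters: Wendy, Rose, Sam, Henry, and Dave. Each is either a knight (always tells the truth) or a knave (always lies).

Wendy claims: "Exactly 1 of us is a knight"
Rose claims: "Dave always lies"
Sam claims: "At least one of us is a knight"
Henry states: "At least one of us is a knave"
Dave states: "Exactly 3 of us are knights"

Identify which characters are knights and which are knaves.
Wendy is a knave.
Rose is a knave.
Sam is a knight.
Henry is a knight.
Dave is a knight.

Verification:
- Wendy (knave) says "Exactly 1 of us is a knight" - this is FALSE (a lie) because there are 3 knights.
- Rose (knave) says "Dave always lies" - this is FALSE (a lie) because Dave is a knight.
- Sam (knight) says "At least one of us is a knight" - this is TRUE because Sam, Henry, and Dave are knights.
- Henry (knight) says "At least one of us is a knave" - this is TRUE because Wendy and Rose are knaves.
- Dave (knight) says "Exactly 3 of us are knights" - this is TRUE because there are 3 knights.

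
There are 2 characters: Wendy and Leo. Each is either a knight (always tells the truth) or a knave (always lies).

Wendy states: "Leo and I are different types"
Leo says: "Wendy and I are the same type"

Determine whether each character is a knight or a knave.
Wendy is a knight.
Leo is a knave.

Verification:
- Wendy (knight) says "Leo and I are different types" - this is TRUE because Wendy is a knight and Leo is a knave.
- Leo (knave) says "Wendy and I are the same type" - this is FALSE (a lie) because Leo is a knave and Wendy is a knight.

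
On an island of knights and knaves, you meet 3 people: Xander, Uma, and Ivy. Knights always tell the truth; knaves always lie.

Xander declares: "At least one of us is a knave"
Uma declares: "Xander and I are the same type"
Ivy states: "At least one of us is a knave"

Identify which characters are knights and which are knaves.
Xander is a knight.
Uma is a knave.
Ivy is a knight.

Verification:
- Xander (knight) says "At least one of us is a knave" - this is TRUE because Uma is a knave.
- Uma (knave) says "Xander and I are the same type" - this is FALSE (a lie) because Uma is a knave and Xander is a knight.
- Ivy (knight) says "At least one of us is a knave" - this is TRUE because Uma is a knave.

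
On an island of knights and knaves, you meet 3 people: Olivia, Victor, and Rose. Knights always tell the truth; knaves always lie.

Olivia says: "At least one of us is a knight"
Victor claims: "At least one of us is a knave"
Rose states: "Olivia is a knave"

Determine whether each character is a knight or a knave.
Olivia is a knight.
Victor is a knight.
Rose is a knave.

Verification:
- Olivia (knight) says "At least one of us is a knight" - this is TRUE because Olivia and Victor are knights.
- Victor (knight) says "At least one of us is a knave" - this is TRUE because Rose is a knave.
- Rose (knave) says "Olivia is a knave" - this is FALSE (a lie) because Olivia is a knight.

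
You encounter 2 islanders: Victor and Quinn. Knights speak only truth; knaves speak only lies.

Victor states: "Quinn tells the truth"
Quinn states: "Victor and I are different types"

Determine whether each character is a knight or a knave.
Victor is a knave.
Quinn is a knave.

Verification:
- Victor (knave) says "Quinn tells the truth" - this is FALSE (a lie) because Quinn is a knave.
- Quinn (knave) says "Victor and I are different types" - this is FALSE (a lie) because Quinn is a knave and Victor is a knave.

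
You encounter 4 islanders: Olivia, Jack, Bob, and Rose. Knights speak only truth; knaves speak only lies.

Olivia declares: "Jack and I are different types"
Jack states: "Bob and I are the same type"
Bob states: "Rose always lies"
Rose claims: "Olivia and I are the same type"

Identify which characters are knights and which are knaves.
Olivia is a knight.
Jack is a knave.
Bob is a knight.
Rose is a knave.

Verification:
- Olivia (knight) says "Jack and I are different types" - this is TRUE because Olivia is a knight and Jack is a knave.
- Jack (knave) says "Bob and I are the same type" - this is FALSE (a lie) because Jack is a knave and Bob is a knight.
- Bob (knight) says "Rose always lies" - this is TRUE because Rose is a knave.
- Rose (knave) says "Olivia and I are the same type" - this is FALSE (a lie) because Rose is a knave and Olivia is a knight.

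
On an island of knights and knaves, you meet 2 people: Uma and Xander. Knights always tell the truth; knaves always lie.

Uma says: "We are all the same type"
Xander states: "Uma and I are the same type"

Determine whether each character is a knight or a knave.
Uma is a knight.
Xander is a knight.

Verification:
- Uma (knight) says "We are all the same type" - this is TRUE because Uma and Xander are knights.
- Xander (knight) says "Uma and I are the same type" - this is TRUE because Xander is a knight and Uma is a knight.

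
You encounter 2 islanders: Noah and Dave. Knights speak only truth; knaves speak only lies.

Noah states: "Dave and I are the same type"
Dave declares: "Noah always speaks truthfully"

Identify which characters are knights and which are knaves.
Noah is a knight.
Dave is a knight.

Verification:
- Noah (knight) says "Dave and I are the same type" - this is TRUE because Noah is a knight and Dave is a knight.
- Dave (knight) says "Noah always speaks truthfully" - this is TRUE because Noah is a knight.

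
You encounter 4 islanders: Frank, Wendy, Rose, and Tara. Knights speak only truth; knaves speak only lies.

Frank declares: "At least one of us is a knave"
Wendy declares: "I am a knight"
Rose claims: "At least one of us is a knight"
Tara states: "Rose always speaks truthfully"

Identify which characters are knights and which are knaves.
Frank is a knight.
Wendy is a knave.
Rose is a knight.
Tara is a knight.

Verification:
- Frank (knight) says "At least one of us is a knave" - this is TRUE because Wendy is a knave.
- Wendy (knave) says "I am a knight" - this is FALSE (a lie) because Wendy is a knave.
- Rose (knight) says "At least one of us is a knight" - this is TRUE because Frank, Rose, and Tara are knights.
- Tara (knight) says "Rose always speaks truthfully" - this is TRUE because Rose is a knight.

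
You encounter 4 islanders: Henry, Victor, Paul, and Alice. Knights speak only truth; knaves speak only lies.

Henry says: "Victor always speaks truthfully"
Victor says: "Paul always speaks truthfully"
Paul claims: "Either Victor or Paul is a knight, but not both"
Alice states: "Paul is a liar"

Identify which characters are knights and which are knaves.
Henry is a knave.
Victor is a knave.
Paul is a knave.
Alice is a knight.

Verification:
- Henry (knave) says "Victor always speaks truthfully" - this is FALSE (a lie) because Victor is a knave.
- Victor (knave) says "Paul always speaks truthfully" - this is FALSE (a lie) because Paul is a knave.
- Paul (knave) says "Either Victor or Paul is a knight, but not both" - this is FALSE (a lie) because Victor is a knave and Paul is a knave.
- Alice (knight) says "Paul is a liar" - this is TRUE because Paul is a knave.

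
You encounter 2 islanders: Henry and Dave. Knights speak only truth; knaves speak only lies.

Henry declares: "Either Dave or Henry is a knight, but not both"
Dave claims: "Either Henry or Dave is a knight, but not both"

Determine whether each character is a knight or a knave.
Henry is a knave.
Dave is a knave.

Verification:
- Henry (knave) says "Either Dave or Henry is a knight, but not both" - this is FALSE (a lie) because Dave is a knave and Henry is a knave.
- Dave (knave) says "Either Henry or Dave is a knight, but not both" - this is FALSE (a lie) because Henry is a knave and Dave is a knave.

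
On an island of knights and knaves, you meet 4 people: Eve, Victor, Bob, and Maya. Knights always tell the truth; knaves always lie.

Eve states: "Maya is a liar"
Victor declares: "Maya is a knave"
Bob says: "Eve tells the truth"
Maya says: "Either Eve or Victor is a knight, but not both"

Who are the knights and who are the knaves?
Eve is a knight.
Victor is a knight.
Bob is a knight.
Maya is a knave.

Verification:
- Eve (knight) says "Maya is a liar" - this is TRUE because Maya is a knave.
- Victor (knight) says "Maya is a knave" - this is TRUE because Maya is a knave.
- Bob (knight) says "Eve tells the truth" - this is TRUE because Eve is a knight.
- Maya (knave) says "Either Eve or Victor is a knight, but not both" - this is FALSE (a lie) because Eve is a knight and Victor is a knight.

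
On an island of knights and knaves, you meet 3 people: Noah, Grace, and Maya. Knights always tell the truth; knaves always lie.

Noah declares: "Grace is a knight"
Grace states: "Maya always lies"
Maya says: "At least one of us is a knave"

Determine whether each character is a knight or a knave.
Noah is a knave.
Grace is a knave.
Maya is a knight.

Verification:
- Noah (knave) says "Grace is a knight" - this is FALSE (a lie) because Grace is a knave.
- Grace (knave) says "Maya always lies" - this is FALSE (a lie) because Maya is a knight.
- Maya (knight) says "At least one of us is a knave" - this is TRUE because Noah and Grace are knaves.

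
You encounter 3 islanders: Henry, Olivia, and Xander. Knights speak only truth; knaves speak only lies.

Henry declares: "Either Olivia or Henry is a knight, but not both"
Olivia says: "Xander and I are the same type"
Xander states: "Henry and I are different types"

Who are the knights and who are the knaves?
Henry is a knave.
Olivia is a knave.
Xander is a knight.

Verification:
- Henry (knave) says "Either Olivia or Henry is a knight, but not both" - this is FALSE (a lie) because Olivia is a knave and Henry is a knave.
- Olivia (knave) says "Xander and I are the same type" - this is FALSE (a lie) because Olivia is a knave and Xander is a knight.
- Xander (knight) says "Henry and I are different types" - this is TRUE because Xander is a knight and Henry is a knave.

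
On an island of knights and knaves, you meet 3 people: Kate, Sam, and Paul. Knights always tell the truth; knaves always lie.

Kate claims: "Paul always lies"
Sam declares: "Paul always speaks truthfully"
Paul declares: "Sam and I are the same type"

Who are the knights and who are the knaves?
Kate is a knave.
Sam is a knight.
Paul is a knight.

Verification:
- Kate (knave) says "Paul always lies" - this is FALSE (a lie) because Paul is a knight.
- Sam (knight) says "Paul always speaks truthfully" - this is TRUE because Paul is a knight.
- Paul (knight) says "Sam and I are the same type" - this is TRUE because Paul is a knight and Sam is a knight.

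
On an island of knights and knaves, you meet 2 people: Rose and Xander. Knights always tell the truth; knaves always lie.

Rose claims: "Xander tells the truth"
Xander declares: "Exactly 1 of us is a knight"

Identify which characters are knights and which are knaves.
Rose is a knave.
Xander is a knave.

Verification:
- Rose (knave) says "Xander tells the truth" - this is FALSE (a lie) because Xander is a knave.
- Xander (knave) says "Exactly 1 of us is a knight" - this is FALSE (a lie) because there are 0 knights.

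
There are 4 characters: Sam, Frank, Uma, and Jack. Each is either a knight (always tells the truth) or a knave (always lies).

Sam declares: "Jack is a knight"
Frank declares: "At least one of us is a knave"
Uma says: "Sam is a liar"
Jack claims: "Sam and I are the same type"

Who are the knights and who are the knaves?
Sam is a knight.
Frank is a knight.
Uma is a knave.
Jack is a knight.

Verification:
- Sam (knight) says "Jack is a knight" - this is TRUE because Jack is a knight.
- Frank (knight) says "At least one of us is a knave" - this is TRUE because Uma is a knave.
- Uma (knave) says "Sam is a liar" - this is FALSE (a lie) because Sam is a knight.
- Jack (knight) says "Sam and I are the same type" - this is TRUE because Jack is a knight and Sam is a knight.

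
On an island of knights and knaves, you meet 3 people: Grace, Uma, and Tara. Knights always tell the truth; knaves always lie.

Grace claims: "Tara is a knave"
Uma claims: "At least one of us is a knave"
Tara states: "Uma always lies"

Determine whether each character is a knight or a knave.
Grace is a knight.
Uma is a knight.
Tara is a knave.

Verification:
- Grace (knight) says "Tara is a knave" - this is TRUE because Tara is a knave.
- Uma (knight) says "At least one of us is a knave" - this is TRUE because Tara is a knave.
- Tara (knave) says "Uma always lies" - this is FALSE (a lie) because Uma is a knight.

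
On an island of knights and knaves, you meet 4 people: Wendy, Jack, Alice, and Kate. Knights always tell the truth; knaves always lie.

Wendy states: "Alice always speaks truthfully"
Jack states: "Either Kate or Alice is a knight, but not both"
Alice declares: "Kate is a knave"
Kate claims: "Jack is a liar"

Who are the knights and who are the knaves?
Wendy is a knight.
Jack is a knight.
Alice is a knight.
Kate is a knave.

Verification:
- Wendy (knight) says "Alice always speaks truthfully" - this is TRUE because Alice is a knight.
- Jack (knight) says "Either Kate or Alice is a knight, but not both" - this is TRUE because Kate is a knave and Alice is a knight.
- Alice (knight) says "Kate is a knave" - this is TRUE because Kate is a knave.
- Kate (knave) says "Jack is a liar" - this is FALSE (a lie) because Jack is a knight.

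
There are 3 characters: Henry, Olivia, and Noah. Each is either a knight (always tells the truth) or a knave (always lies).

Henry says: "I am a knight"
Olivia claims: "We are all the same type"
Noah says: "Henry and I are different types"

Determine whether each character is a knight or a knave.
Henry is a knave.
Olivia is a knave.
Noah is a knight.

Verification:
- Henry (knave) says "I am a knight" - this is FALSE (a lie) because Henry is a knave.
- Olivia (knave) says "We are all the same type" - this is FALSE (a lie) because Noah is a knight and Henry and Olivia are knaves.
- Noah (knight) says "Henry and I are different types" - this is TRUE because Noah is a knight and Henry is a knave.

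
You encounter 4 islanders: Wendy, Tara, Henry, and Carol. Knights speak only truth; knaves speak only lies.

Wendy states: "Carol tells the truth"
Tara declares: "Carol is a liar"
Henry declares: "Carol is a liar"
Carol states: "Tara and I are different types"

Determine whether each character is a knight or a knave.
Wendy is a knight.
Tara is a knave.
Henry is a knave.
Carol is a knight.

Verification:
- Wendy (knight) says "Carol tells the truth" - this is TRUE because Carol is a knight.
- Tara (knave) says "Carol is a liar" - this is FALSE (a lie) because Carol is a knight.
- Henry (knave) says "Carol is a liar" - this is FALSE (a lie) because Carol is a knight.
- Carol (knight) says "Tara and I are different types" - this is TRUE because Carol is a knight and Tara is a knave.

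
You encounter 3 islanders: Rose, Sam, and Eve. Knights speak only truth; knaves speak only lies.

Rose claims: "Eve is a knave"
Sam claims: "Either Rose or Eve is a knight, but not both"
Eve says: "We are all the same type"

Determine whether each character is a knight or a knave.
Rose is a knight.
Sam is a knight.
Eve is a knave.

Verification:
- Rose (knight) says "Eve is a knave" - this is TRUE because Eve is a knave.
- Sam (knight) says "Either Rose or Eve is a knight, but not both" - this is TRUE because Rose is a knight and Eve is a knave.
- Eve (knave) says "We are all the same type" - this is FALSE (a lie) because Rose and Sam are knights and Eve is a knave.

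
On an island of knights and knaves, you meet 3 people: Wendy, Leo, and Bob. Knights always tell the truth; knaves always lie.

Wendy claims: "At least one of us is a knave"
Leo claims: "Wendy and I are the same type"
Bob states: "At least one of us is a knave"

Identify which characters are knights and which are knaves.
Wendy is a knight.
Leo is a knave.
Bob is a knight.

Verification:
- Wendy (knight) says "At least one of us is a knave" - this is TRUE because Leo is a knave.
- Leo (knave) says "Wendy and I are the same type" - this is FALSE (a lie) because Leo is a knave and Wendy is a knight.
- Bob (knight) says "At least one of us is a knave" - this is TRUE because Leo is a knave.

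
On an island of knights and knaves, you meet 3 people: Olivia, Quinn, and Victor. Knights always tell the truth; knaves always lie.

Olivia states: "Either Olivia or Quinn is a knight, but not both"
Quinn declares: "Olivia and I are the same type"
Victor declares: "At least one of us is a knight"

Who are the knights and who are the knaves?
Olivia is a knight.
Quinn is a knave.
Victor is a knight.

Verification:
- Olivia (knight) says "Either Olivia or Quinn is a knight, but not both" - this is TRUE because Olivia is a knight and Quinn is a knave.
- Quinn (knave) says "Olivia and I are the same type" - this is FALSE (a lie) because Quinn is a knave and Olivia is a knight.
- Victor (knight) says "At least one of us is a knight" - this is TRUE because Olivia and Victor are knights.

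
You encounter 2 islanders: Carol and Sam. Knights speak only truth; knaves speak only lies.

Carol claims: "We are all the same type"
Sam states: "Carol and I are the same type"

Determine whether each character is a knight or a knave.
Carol is a knight.
Sam is a knight.

Verification:
- Carol (knight) says "We are all the same type" - this is TRUE because Carol and Sam are knights.
- Sam (knight) says "Carol and I are the same type" - this is TRUE because Sam is a knight and Carol is a knight.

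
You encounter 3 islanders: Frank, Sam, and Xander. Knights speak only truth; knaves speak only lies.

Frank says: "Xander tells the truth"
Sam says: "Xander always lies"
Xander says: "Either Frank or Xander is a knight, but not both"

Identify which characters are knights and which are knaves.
Frank is a knave.
Sam is a knight.
Xander is a knave.

Verification:
- Frank (knave) says "Xander tells the truth" - this is FALSE (a lie) because Xander is a knave.
- Sam (knight) says "Xander always lies" - this is TRUE because Xander is a knave.
- Xander (knave) says "Either Frank or Xander is a knight, but not both" - this is FALSE (a lie) because Frank is a knave and Xander is a knave.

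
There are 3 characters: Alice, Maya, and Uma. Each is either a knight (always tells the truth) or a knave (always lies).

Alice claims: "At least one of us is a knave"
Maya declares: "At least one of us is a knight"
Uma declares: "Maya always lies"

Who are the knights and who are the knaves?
Alice is a knight.
Maya is a knight.
Uma is a knave.

Verification:
- Alice (knight) says "At least one of us is a knave" - this is TRUE because Uma is a knave.
- Maya (knight) says "At least one of us is a knight" - this is TRUE because Alice and Maya are knights.
- Uma (knave) says "Maya always lies" - this is FALSE (a lie) because Maya is a knight.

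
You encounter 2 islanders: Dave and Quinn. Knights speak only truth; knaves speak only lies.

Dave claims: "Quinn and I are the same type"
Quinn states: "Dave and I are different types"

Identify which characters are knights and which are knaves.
Dave is a knave.
Quinn is a knight.

Verification:
- Dave (knave) says "Quinn and I are the same type" - this is FALSE (a lie) because Dave is a knave and Quinn is a knight.
- Quinn (knight) says "Dave and I are different types" - this is TRUE because Quinn is a knight and Dave is a knave.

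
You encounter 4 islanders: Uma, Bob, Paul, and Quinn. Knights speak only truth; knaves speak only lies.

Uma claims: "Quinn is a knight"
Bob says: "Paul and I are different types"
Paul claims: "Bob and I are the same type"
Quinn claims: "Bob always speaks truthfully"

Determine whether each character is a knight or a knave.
Uma is a knight.
Bob is a knight.
Paul is a knave.
Quinn is a knight.

Verification:
- Uma (knight) says "Quinn is a knight" - this is TRUE because Quinn is a knight.
- Bob (knight) says "Paul and I are different types" - this is TRUE because Bob is a knight and Paul is a knave.
- Paul (knave) says "Bob and I are the same type" - this is FALSE (a lie) because Paul is a knave and Bob is a knight.
- Quinn (knight) says "Bob always speaks truthfully" - this is TRUE because Bob is a knight.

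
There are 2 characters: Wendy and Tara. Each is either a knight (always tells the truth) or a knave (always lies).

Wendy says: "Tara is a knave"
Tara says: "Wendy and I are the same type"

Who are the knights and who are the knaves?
Wendy is a knight.
Tara is a knave.

Verification:
- Wendy (knight) says "Tara is a knave" - this is TRUE because Tara is a knave.
- Tara (knave) says "Wendy and I are the same type" - this is FALSE (a lie) because Tara is a knave and Wendy is a knight.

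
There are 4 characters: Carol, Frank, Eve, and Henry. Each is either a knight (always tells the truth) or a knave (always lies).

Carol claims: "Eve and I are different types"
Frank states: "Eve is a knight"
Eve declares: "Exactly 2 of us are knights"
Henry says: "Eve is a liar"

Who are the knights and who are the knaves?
Carol is a knave.
Frank is a knave.
Eve is a knave.
Henry is a knight.

Verification:
- Carol (knave) says "Eve and I are different types" - this is FALSE (a lie) because Carol is a knave and Eve is a knave.
- Frank (knave) says "Eve is a knight" - this is FALSE (a lie) because Eve is a knave.
- Eve (knave) says "Exactly 2 of us are knights" - this is FALSE (a lie) because there are 1 knights.
- Henry (knight) says "Eve is a liar" - this is TRUE because Eve is a knave.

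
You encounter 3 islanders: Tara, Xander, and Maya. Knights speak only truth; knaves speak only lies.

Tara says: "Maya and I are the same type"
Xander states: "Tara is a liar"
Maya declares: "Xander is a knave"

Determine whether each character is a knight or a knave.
Tara is a knight.
Xander is a knave.
Maya is a knight.

Verification:
- Tara (knight) says "Maya and I are the same type" - this is TRUE because Tara is a knight and Maya is a knight.
- Xander (knave) says "Tara is a liar" - this is FALSE (a lie) because Tara is a knight.
- Maya (knight) says "Xander is a knave" - this is TRUE because Xander is a knave.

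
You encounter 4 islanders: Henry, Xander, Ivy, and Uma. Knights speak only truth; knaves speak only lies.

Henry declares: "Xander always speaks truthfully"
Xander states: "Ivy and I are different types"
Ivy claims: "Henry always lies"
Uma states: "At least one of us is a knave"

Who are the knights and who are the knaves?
Henry is a knight.
Xander is a knight.
Ivy is a knave.
Uma is a knight.

Verification:
- Henry (knight) says "Xander always speaks truthfully" - this is TRUE because Xander is a knight.
- Xander (knight) says "Ivy and I are different types" - this is TRUE because Xander is a knight and Ivy is a knave.
- Ivy (knave) says "Henry always lies" - this is FALSE (a lie) because Henry is a knight.
- Uma (knight) says "At least one of us is a knave" - this is TRUE because Ivy is a knave.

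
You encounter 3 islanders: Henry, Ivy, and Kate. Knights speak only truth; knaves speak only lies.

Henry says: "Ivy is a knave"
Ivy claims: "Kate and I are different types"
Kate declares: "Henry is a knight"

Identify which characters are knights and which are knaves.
Henry is a knave.
Ivy is a knight.
Kate is a knave.

Verification:
- Henry (knave) says "Ivy is a knave" - this is FALSE (a lie) because Ivy is a knight.
- Ivy (knight) says "Kate and I are different types" - this is TRUE because Ivy is a knight and Kate is a knave.
- Kate (knave) says "Henry is a knight" - this is FALSE (a lie) because Henry is a knave.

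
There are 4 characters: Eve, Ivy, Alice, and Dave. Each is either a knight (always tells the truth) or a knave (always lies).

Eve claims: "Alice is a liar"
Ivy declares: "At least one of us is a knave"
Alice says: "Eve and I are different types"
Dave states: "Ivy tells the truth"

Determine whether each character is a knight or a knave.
Eve is a knave.
Ivy is a knight.
Alice is a knight.
Dave is a knight.

Verification:
- Eve (knave) says "Alice is a liar" - this is FALSE (a lie) because Alice is a knight.
- Ivy (knight) says "At least one of us is a knave" - this is TRUE because Eve is a knave.
- Alice (knight) says "Eve and I are different types" - this is TRUE because Alice is a knight and Eve is a knave.
- Dave (knight) says "Ivy tells the truth" - this is TRUE because Ivy is a knight.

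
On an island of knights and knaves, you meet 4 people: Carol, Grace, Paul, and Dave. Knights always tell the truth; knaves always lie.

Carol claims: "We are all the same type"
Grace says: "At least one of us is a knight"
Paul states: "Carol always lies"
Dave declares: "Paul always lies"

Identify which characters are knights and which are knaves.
Carol is a knave.
Grace is a knight.
Paul is a knight.
Dave is a knave.

Verification:
- Carol (knave) says "We are all the same type" - this is FALSE (a lie) because Grace and Paul are knights and Carol and Dave are knaves.
- Grace (knight) says "At least one of us is a knight" - this is TRUE because Grace and Paul are knights.
- Paul (knight) says "Carol always lies" - this is TRUE because Carol is a knave.
- Dave (knave) says "Paul always lies" - this is FALSE (a lie) because Paul is a knight.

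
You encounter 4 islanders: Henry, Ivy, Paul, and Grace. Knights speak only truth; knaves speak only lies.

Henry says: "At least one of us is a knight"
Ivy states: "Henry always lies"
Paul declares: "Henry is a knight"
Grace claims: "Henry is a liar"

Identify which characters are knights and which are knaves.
Henry is a knight.
Ivy is a knave.
Paul is a knight.
Grace is a knave.

Verification:
- Henry (knight) says "At least one of us is a knight" - this is TRUE because Henry and Paul are knights.
- Ivy (knave) says "Henry always lies" - this is FALSE (a lie) because Henry is a knight.
- Paul (knight) says "Henry is a knight" - this is TRUE because Henry is a knight.
- Grace (knave) says "Henry is a liar" - this is FALSE (a lie) because Henry is a knight.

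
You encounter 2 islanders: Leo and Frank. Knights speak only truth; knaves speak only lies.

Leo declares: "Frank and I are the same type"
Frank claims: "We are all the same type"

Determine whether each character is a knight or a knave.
Leo is a knight.
Frank is a knight.

Verification:
- Leo (knight) says "Frank and I are the same type" - this is TRUE because Leo is a knight and Frank is a knight.
- Frank (knight) says "We are all the same type" - this is TRUE because Leo and Frank are knights.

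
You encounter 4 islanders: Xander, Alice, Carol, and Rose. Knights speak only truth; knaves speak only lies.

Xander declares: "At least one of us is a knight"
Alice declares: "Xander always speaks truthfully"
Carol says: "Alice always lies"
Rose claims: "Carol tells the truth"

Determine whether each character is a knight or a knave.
Xander is a knight.
Alice is a knight.
Carol is a knave.
Rose is a knave.

Verification:
- Xander (knight) says "At least one of us is a knight" - this is TRUE because Xander and Alice are knights.
- Alice (knight) says "Xander always speaks truthfully" - this is TRUE because Xander is a knight.
- Carol (knave) says "Alice always lies" - this is FALSE (a lie) because Alice is a knight.
- Rose (knave) says "Carol tells the truth" - this is FALSE (a lie) because Carol is a knave.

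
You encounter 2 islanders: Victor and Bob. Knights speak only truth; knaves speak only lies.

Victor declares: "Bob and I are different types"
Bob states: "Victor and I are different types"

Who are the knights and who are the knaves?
Victor is a knave.
Bob is a knave.

Verification:
- Victor (knave) says "Bob and I are different types" - this is FALSE (a lie) because Victor is a knave and Bob is a knave.
- Bob (knave) says "Victor and I are different types" - this is FALSE (a lie) because Bob is a knave and Victor is a knave.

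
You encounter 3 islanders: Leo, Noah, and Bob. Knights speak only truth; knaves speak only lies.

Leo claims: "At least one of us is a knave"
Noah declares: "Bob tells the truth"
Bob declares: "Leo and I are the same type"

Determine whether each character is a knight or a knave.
Leo is a knight.
Noah is a knave.
Bob is a knave.

Verification:
- Leo (knight) says "At least one of us is a knave" - this is TRUE because Noah and Bob are knaves.
- Noah (knave) says "Bob tells the truth" - this is FALSE (a lie) because Bob is a knave.
- Bob (knave) says "Leo and I are the same type" - this is FALSE (a lie) because Bob is a knave and Leo is a knight.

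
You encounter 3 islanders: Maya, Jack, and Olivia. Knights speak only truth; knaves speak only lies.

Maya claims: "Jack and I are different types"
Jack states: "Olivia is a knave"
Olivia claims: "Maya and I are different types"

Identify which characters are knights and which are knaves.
Maya is a knave.
Jack is a knave.
Olivia is a knight.

Verification:
- Maya (knave) says "Jack and I are different types" - this is FALSE (a lie) because Maya is a knave and Jack is a knave.
- Jack (knave) says "Olivia is a knave" - this is FALSE (a lie) because Olivia is a knight.
- Olivia (knight) says "Maya and I are different types" - this is TRUE because Olivia is a knight and Maya is a knave.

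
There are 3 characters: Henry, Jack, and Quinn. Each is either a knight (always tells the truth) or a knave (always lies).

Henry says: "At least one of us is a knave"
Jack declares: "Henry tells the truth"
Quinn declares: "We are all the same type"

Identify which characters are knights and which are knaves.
Henry is a knight.
Jack is a knight.
Quinn is a knave.

Verification:
- Henry (knight) says "At least one of us is a knave" - this is TRUE because Quinn is a knave.
- Jack (knight) says "Henry tells the truth" - this is TRUE because Henry is a knight.
- Quinn (knave) says "We are all the same type" - this is FALSE (a lie) because Henry and Jack are knights and Quinn is a knave.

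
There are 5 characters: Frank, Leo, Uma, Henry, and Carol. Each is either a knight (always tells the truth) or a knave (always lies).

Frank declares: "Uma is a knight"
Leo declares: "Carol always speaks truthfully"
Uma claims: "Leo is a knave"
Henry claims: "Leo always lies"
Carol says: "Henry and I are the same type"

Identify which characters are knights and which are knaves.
Frank is a knight.
Leo is a knave.
Uma is a knight.
Henry is a knight.
Carol is a knave.

Verification:
- Frank (knight) says "Uma is a knight" - this is TRUE because Uma is a knight.
- Leo (knave) says "Carol always speaks truthfully" - this is FALSE (a lie) because Carol is a knave.
- Uma (knight) says "Leo is a knave" - this is TRUE because Leo is a knave.
- Henry (knight) says "Leo always lies" - this is TRUE because Leo is a knave.
- Carol (knave) says "Henry and I are the same type" - this is FALSE (a lie) because Carol is a knave and Henry is a knight.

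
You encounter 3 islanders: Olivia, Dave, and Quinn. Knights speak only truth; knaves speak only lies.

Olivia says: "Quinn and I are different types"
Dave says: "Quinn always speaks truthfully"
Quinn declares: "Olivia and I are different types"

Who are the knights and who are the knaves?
Olivia is a knave.
Dave is a knave.
Quinn is a knave.

Verification:
- Olivia (knave) says "Quinn and I are different types" - this is FALSE (a lie) because Olivia is a knave and Quinn is a knave.
- Dave (knave) says "Quinn always speaks truthfully" - this is FALSE (a lie) because Quinn is a knave.
- Quinn (knave) says "Olivia and I are different types" - this is FALSE (a lie) because Quinn is a knave and Olivia is a knave.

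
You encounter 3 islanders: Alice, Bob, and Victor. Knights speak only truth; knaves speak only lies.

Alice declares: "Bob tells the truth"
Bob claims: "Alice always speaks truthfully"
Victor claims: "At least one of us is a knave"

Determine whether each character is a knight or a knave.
Alice is a knave.
Bob is a knave.
Victor is a knight.

Verification:
- Alice (knave) says "Bob tells the truth" - this is FALSE (a lie) because Bob is a knave.
- Bob (knave) says "Alice always speaks truthfully" - this is FALSE (a lie) because Alice is a knave.
- Victor (knight) says "At least one of us is a knave" - this is TRUE because Alice and Bob are knaves.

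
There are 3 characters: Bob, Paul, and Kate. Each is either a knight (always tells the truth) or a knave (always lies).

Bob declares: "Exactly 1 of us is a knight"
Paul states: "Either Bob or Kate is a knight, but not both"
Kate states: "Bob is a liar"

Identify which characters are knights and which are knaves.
Bob is a knave.
Paul is a knight.
Kate is a knight.

Verification:
- Bob (knave) says "Exactly 1 of us is a knight" - this is FALSE (a lie) because there are 2 knights.
- Paul (knight) says "Either Bob or Kate is a knight, but not both" - this is TRUE because Bob is a knave and Kate is a knight.
- Kate (knight) says "Bob is a liar" - this is TRUE because Bob is a knave.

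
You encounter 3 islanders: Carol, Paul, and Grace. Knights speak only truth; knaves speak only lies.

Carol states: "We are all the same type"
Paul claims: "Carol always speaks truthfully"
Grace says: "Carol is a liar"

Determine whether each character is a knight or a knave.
Carol is a knave.
Paul is a knave.
Grace is a knight.

Verification:
- Carol (knave) says "We are all the same type" - this is FALSE (a lie) because Grace is a knight and Carol and Paul are knaves.
- Paul (knave) says "Carol always speaks truthfully" - this is FALSE (a lie) because Carol is a knave.
- Grace (knight) says "Carol is a liar" - this is TRUE because Carol is a knave.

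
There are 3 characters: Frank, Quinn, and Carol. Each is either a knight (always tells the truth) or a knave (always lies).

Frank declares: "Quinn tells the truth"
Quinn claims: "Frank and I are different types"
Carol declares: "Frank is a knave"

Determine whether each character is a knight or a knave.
Frank is a knave.
Quinn is a knave.
Carol is a knight.

Verification:
- Frank (knave) says "Quinn tells the truth" - this is FALSE (a lie) because Quinn is a knave.
- Quinn (knave) says "Frank and I are different types" - this is FALSE (a lie) because Quinn is a knave and Frank is a knave.
- Carol (knight) says "Frank is a knave" - this is TRUE because Frank is a knave.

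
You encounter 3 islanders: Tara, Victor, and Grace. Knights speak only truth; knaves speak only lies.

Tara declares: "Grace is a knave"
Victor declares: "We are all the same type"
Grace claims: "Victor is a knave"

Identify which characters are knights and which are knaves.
Tara is a knave.
Victor is a knave.
Grace is a knight.

Verification:
- Tara (knave) says "Grace is a knave" - this is FALSE (a lie) because Grace is a knight.
- Victor (knave) says "We are all the same type" - this is FALSE (a lie) because Grace is a knight and Tara and Victor are knaves.
- Grace (knight) says "Victor is a knave" - this is TRUE because Victor is a knave.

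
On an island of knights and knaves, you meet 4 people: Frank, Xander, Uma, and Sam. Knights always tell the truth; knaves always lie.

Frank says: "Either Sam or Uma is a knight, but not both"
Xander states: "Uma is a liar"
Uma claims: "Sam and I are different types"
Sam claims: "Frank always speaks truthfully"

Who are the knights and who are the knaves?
Frank is a knave.
Xander is a knight.
Uma is a knave.
Sam is a knave.

Verification:
- Frank (knave) says "Either Sam or Uma is a knight, but not both" - this is FALSE (a lie) because Sam is a knave and Uma is a knave.
- Xander (knight) says "Uma is a liar" - this is TRUE because Uma is a knave.
- Uma (knave) says "Sam and I are different types" - this is FALSE (a lie) because Uma is a knave and Sam is a knave.
- Sam (knave) says "Frank always speaks truthfully" - this is FALSE (a lie) because Frank is a knave.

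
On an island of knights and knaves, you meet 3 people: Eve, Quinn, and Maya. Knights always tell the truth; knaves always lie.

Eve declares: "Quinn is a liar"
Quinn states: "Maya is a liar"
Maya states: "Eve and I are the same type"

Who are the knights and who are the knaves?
Eve is a knight.
Quinn is a knave.
Maya is a knight.

Verification:
- Eve (knight) says "Quinn is a liar" - this is TRUE because Quinn is a knave.
- Quinn (knave) says "Maya is a liar" - this is FALSE (a lie) because Maya is a knight.
- Maya (knight) says "Eve and I are the same type" - this is TRUE because Maya is a knight and Eve is a knight.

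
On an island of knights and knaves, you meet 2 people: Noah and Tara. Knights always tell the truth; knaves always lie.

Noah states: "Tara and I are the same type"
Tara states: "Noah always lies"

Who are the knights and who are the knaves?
Noah is a knave.
Tara is a knight.

Verification:
- Noah (knave) says "Tara and I are the same type" - this is FALSE (a lie) because Noah is a knave and Tara is a knight.
- Tara (knight) says "Noah always lies" - this is TRUE because Noah is a knave.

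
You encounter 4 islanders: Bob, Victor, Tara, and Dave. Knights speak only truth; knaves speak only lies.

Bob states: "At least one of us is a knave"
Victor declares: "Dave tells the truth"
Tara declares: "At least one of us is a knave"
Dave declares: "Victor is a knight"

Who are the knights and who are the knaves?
Bob is a knight.
Victor is a knave.
Tara is a knight.
Dave is a knave.

Verification:
- Bob (knight) says "At least one of us is a knave" - this is TRUE because Victor and Dave are knaves.
- Victor (knave) says "Dave tells the truth" - this is FALSE (a lie) because Dave is a knave.
- Tara (knight) says "At least one of us is a knave" - this is TRUE because Victor and Dave are knaves.
- Dave (knave) says "Victor is a knight" - this is FALSE (a lie) because Victor is a knave.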